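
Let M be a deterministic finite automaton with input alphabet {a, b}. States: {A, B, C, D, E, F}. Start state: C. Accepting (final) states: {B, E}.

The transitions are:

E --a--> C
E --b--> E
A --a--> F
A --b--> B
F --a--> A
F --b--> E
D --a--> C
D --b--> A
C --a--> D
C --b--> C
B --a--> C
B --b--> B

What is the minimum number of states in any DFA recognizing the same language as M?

4

All states are reachable from the start state.
Start with accepting vs non-accepting: {B,E} | {A,C,D,F}.
Refine {A,C,D,F} on symbol b: members go to different blocks, giving {A,F} and {C,D}.
On input b, block {C,D} splits into {C} and {D}.
No further refinement is possible. Final partition (4 blocks): {B,E} | {A,F} | {C} | {D}.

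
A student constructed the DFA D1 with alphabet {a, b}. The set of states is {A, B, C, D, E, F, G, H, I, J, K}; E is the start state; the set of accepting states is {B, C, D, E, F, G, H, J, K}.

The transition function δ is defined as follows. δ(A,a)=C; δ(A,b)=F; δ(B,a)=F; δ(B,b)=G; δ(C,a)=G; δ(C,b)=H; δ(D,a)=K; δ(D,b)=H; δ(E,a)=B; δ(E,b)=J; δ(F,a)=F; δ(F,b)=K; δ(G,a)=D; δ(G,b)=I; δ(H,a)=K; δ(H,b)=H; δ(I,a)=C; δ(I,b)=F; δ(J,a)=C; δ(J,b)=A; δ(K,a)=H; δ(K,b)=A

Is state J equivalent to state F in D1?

All states are reachable from the start state.
Initial partition by acceptance: {B,C,D,E,F,G,H,J,K} | {A,I}.
Refine {B,C,D,E,F,G,H,J,K} on symbol b: members go to different blocks, giving {B,C,D,E,F,H} and {G,J,K}.
Refine {B,C,D,E,F,H} on symbol a: members go to different blocks, giving {B,E,F} and {C,D,H}.
No further refinement is possible. Final partition (4 blocks): {B,E,F} | {A,I} | {G,J,K} | {C,D,H}.
J and F end up in different blocks, so they are distinguishable. For instance, the string 'b' is accepted from only F.

No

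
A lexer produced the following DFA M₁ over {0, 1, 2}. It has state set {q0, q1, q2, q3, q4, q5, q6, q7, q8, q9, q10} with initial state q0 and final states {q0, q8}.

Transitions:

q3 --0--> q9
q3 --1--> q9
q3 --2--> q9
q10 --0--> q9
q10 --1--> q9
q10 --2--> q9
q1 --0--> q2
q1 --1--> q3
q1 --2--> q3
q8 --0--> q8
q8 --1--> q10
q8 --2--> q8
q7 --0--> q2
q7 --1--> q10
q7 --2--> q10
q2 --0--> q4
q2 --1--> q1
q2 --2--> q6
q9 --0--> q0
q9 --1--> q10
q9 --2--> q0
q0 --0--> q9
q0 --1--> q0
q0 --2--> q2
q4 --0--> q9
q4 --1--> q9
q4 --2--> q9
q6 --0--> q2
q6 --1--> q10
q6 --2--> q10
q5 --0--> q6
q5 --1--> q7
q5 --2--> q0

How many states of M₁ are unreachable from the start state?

3

BFS from q0 reaches {q0, q1, q2, q3, q4, q6, q9, q10}; the 3 state(s) q5, q7, q8 are never visited.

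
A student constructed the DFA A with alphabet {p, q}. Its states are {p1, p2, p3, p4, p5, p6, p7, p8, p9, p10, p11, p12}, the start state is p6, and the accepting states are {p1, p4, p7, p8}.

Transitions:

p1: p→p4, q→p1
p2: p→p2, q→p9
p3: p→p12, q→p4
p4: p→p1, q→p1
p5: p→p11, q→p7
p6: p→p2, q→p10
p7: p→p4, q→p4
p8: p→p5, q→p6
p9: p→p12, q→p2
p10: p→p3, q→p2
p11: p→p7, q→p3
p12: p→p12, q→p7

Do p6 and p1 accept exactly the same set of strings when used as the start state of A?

No

First remove the unreachable states {p5,p8,p11}; 9 states remain.
P0 = {p1,p4,p7} | {p2,p3,p6,p9,p10,p12}.
Refine {p2,p3,p6,p9,p10,p12} on symbol q: members go to different blocks, giving {p2,p6,p9,p10} and {p3,p12}.
Refine {p2,p6,p9,p10} on symbol p: members go to different blocks, giving {p2,p6} and {p9,p10}.
No further refinement is possible. Final partition (4 blocks): {p1,p4,p7} | {p2,p6} | {p3,p12} | {p9,p10}.
p6 and p1 end up in different blocks, so they are distinguishable. For instance, the string 'ε' is accepted from only p1.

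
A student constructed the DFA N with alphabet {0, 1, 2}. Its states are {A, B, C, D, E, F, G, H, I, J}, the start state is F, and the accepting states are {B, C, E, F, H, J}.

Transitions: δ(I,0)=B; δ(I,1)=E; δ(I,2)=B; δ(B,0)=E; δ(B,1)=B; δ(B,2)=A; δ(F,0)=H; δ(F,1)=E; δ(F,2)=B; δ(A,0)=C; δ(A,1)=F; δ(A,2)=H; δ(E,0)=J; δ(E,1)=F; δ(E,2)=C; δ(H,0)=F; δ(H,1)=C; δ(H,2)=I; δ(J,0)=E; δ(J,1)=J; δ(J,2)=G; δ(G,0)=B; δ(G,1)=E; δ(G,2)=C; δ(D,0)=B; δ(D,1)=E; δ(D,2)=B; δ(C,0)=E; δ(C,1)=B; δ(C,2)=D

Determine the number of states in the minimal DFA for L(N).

3

Every state is reachable, so we keep all 10.
Start with accepting vs non-accepting: {B,C,E,F,H,J} | {A,D,G,I}.
Split {B,C,E,F,H,J} by δ(·,2) → {B,C,H,J} and {E,F}.
No further refinement is possible. Final partition (3 blocks): {B,C,H,J} | {A,D,G,I} | {E,F}.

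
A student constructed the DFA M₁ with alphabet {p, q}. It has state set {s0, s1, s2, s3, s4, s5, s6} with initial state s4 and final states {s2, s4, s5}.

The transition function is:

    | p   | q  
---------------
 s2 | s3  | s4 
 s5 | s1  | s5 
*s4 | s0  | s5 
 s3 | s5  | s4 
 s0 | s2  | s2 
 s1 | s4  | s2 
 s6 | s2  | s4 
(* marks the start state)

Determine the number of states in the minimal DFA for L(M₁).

2

First remove the unreachable states {s6}; 6 states remain.
P0 = {s2,s4,s5} | {s0,s1,s3}.
Stable partition: {s2,s4,s5} | {s0,s1,s3} — 2 equivalence classes.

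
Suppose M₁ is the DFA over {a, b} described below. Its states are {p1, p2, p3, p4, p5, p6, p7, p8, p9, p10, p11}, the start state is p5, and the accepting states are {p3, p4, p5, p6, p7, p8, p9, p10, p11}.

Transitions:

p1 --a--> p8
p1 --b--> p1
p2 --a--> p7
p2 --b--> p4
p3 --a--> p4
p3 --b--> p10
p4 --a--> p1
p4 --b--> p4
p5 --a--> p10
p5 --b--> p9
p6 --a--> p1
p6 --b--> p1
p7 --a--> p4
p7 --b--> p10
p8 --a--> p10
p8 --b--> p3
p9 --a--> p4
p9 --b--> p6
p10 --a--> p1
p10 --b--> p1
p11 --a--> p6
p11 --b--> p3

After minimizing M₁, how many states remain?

States {p2,p7,p11} cannot be reached from the start state, so discard them.
Start with accepting vs non-accepting: {p3,p4,p5,p6,p8,p9,p10} | {p1}.
Split {p3,p4,p5,p6,p8,p9,p10} by δ(·,a) → {p3,p5,p8,p9} and {p4,p6,p10}.
On input b, block {p3,p5,p8,p9} splits into {p3,p9} and {p5,p8}.
On input b, block {p4,p6,p10} splits into {p6,p10} and {p4}.
The partition is now stable with 5 blocks: {p3,p9} | {p1} | {p6,p10} | {p5,p8} | {p4}.

5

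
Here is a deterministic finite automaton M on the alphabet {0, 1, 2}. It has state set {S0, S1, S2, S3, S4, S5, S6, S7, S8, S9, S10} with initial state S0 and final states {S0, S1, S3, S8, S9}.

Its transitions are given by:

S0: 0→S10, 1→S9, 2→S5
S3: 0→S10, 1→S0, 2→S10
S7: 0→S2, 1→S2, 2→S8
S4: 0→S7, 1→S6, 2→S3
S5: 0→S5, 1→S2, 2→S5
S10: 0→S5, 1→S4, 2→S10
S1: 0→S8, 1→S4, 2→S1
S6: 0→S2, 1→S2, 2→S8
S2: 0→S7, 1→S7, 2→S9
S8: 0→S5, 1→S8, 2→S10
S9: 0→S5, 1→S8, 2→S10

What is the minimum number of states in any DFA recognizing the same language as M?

Reachable states from the start: {S0,S2,S3,S4,S5,S6,S7,S8,S9,S10}. Unreachable: {S1} — drop them.
P0 = {S0,S3,S8,S9} | {S2,S4,S5,S6,S7,S10}.
On input 2, block {S2,S4,S5,S6,S7,S10} splits into {S2,S4,S6,S7} and {S5,S10}.
Stable partition: {S0,S3,S8,S9} | {S2,S4,S6,S7} | {S5,S10} — 3 equivalence classes.

3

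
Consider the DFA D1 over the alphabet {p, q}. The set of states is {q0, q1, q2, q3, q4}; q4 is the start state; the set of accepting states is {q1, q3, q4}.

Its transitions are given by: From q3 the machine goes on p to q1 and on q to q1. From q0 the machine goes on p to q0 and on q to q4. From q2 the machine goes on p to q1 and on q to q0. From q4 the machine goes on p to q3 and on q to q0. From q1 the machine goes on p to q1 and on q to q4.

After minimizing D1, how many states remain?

4

States {q2} cannot be reached from the start state, so discard them.
Start with accepting vs non-accepting: {q1,q3,q4} | {q0}.
On input q, block {q1,q3,q4} splits into {q1,q3} and {q4}.
Refine {q1,q3} on symbol q: members go to different blocks, giving {q1} and {q3}.
Stable partition: {q1} | {q0} | {q4} | {q3} — 4 equivalence classes.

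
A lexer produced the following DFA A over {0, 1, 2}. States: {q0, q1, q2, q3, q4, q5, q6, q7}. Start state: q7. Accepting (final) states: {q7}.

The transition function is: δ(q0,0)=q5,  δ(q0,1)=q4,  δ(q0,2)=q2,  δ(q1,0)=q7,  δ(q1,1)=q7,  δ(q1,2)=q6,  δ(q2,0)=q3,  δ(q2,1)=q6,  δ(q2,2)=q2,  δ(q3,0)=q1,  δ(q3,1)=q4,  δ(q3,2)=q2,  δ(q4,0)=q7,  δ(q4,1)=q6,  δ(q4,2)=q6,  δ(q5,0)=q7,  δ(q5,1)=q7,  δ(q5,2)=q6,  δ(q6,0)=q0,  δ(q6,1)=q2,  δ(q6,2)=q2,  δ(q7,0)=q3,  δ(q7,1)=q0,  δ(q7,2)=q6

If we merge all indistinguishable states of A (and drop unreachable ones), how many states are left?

Initial partition by acceptance: {q7} | {q0,q1,q2,q3,q4,q5,q6}.
Refine {q0,q1,q2,q3,q4,q5,q6} on symbol 0: members go to different blocks, giving {q0,q2,q3,q6} and {q1,q4,q5}.
Split {q0,q2,q3,q6} by δ(·,0) → {q0,q3} and {q2,q6}.
Split {q1,q4,q5} by δ(·,1) → {q1,q5} and {q4}.
Stable partition: {q7} | {q0,q3} | {q1,q5} | {q2,q6} | {q4} — 5 equivalence classes.

5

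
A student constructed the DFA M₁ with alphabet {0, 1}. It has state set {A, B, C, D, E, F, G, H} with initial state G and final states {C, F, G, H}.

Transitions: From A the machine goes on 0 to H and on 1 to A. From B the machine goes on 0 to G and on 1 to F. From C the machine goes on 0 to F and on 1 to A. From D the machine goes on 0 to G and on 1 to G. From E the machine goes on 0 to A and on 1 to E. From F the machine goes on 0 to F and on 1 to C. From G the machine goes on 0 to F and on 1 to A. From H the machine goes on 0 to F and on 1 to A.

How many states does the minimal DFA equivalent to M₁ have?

3

First remove the unreachable states {B,D,E}; 5 states remain.
P0 = {C,F,G,H} | {A}.
Refine {C,F,G,H} on symbol 1: members go to different blocks, giving {C,G,H} and {F}.
No further refinement is possible. Final partition (3 blocks): {C,G,H} | {A} | {F}.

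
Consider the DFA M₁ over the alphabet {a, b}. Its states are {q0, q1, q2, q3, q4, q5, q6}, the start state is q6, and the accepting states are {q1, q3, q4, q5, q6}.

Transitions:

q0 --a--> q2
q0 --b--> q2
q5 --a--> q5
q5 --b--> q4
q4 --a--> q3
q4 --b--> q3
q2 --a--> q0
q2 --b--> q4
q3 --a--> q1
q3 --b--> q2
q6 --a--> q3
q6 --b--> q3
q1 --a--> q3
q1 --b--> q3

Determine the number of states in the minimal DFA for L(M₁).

4

States {q5} cannot be reached from the start state, so discard them.
P0 = {q1,q3,q4,q6} | {q0,q2}.
Split {q1,q3,q4,q6} by δ(·,b) → {q1,q4,q6} and {q3}.
Refine {q0,q2} on symbol b: members go to different blocks, giving {q0} and {q2}.
The partition is now stable with 4 blocks: {q1,q4,q6} | {q0} | {q3} | {q2}.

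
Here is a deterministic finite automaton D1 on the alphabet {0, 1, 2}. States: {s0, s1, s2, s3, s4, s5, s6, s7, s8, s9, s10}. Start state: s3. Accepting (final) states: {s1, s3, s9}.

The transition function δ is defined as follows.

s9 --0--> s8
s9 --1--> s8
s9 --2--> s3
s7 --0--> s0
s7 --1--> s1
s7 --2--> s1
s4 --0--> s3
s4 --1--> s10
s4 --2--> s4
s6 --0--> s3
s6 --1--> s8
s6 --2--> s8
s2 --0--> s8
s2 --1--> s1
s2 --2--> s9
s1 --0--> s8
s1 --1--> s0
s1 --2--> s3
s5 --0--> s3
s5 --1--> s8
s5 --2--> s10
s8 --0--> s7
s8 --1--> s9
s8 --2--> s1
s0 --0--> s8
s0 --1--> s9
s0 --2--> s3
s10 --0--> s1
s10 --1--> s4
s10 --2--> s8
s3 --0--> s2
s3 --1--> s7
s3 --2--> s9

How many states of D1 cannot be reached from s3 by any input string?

4

BFS from s3 reaches {s0, s1, s2, s3, s7, s8, s9}; the 4 state(s) s4, s5, s6, s10 are never visited.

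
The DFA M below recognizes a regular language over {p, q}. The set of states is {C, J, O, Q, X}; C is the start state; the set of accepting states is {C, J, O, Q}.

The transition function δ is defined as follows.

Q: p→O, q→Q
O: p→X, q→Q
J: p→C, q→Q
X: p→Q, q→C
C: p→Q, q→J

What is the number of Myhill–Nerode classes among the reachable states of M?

All states are reachable from the start state.
Initial partition by acceptance: {C,J,O,Q} | {X}.
On input p, block {C,J,O,Q} splits into {C,J,Q} and {O}.
Split {C,J,Q} by δ(·,p) → {C,J} and {Q}.
On input p, block {C,J} splits into {C} and {J}.
Stable partition: {C} | {X} | {O} | {Q} | {J} — 5 equivalence classes.

5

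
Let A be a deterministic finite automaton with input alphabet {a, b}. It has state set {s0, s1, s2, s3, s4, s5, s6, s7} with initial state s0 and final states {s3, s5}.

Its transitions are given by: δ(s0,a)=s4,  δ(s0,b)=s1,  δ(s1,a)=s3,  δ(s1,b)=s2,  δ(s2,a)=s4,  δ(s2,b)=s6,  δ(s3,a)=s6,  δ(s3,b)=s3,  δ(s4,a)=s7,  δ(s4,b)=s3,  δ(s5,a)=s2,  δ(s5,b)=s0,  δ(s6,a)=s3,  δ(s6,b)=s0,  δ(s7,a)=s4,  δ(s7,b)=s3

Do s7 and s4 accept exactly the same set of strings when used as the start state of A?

Yes

Reachable states from the start: {s0,s1,s2,s3,s4,s6,s7}. Unreachable: {s5} — drop them.
Initial partition by acceptance: {s3} | {s0,s1,s2,s4,s6,s7}.
Split {s0,s1,s2,s4,s6,s7} by δ(·,a) → {s0,s2,s4,s7} and {s1,s6}.
Split {s0,s2,s4,s7} by δ(·,b) → {s0,s2} and {s4,s7}.
The partition is now stable with 4 blocks: {s3} | {s0,s2} | {s1,s6} | {s4,s7}.
s7 and s4 lie in the same block of the stable partition, so they are equivalent — no string distinguishes them.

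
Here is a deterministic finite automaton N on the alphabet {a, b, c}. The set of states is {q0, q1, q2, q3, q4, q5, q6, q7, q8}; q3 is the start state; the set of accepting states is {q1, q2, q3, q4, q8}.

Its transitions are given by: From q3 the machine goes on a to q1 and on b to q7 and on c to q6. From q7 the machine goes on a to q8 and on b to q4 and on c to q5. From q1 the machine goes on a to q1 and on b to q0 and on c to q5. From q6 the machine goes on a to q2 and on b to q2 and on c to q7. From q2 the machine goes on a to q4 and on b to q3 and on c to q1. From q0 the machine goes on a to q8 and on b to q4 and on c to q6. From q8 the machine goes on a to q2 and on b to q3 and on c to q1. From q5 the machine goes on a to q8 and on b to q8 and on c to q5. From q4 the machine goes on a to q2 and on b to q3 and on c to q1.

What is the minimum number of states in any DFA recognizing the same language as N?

P0 = {q1,q2,q3,q4,q8} | {q0,q5,q6,q7}.
Refine {q1,q2,q3,q4,q8} on symbol b: members go to different blocks, giving {q2,q4,q8} and {q1,q3}.
The partition is now stable with 3 blocks: {q2,q4,q8} | {q0,q5,q6,q7} | {q1,q3}.

3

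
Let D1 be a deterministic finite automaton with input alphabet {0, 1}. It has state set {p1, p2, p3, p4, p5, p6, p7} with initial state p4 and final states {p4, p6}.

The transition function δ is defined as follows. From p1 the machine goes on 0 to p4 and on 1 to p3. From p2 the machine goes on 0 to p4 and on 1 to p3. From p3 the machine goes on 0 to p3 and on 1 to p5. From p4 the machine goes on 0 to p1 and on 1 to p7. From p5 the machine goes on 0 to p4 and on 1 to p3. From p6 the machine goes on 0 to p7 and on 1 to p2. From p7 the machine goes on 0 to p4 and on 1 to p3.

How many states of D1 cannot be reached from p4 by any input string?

BFS from p4 reaches {p1, p3, p4, p5, p7}; the 2 state(s) p2, p6 are never visited.

2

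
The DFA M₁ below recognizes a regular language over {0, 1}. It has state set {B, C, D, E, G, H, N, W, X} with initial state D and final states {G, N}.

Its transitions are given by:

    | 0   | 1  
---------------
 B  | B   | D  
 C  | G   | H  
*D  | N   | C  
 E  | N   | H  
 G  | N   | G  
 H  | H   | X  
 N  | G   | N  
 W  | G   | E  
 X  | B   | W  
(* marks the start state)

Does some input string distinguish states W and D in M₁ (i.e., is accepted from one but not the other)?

No

All states are reachable from the start state.
Start with accepting vs non-accepting: {G,N} | {B,C,D,E,H,W,X}.
On input 0, block {B,C,D,E,H,W,X} splits into {C,D,E,W} and {B,H,X}.
On input 1, block {C,D,E,W} splits into {D,W} and {C,E}.
Refine {B,H,X} on symbol 1: members go to different blocks, giving {B,X} and {H}.
No further refinement is possible. Final partition (5 blocks): {G,N} | {D,W} | {B,X} | {C,E} | {H}.
W and D lie in the same block of the stable partition, so they are equivalent — no string distinguishes them.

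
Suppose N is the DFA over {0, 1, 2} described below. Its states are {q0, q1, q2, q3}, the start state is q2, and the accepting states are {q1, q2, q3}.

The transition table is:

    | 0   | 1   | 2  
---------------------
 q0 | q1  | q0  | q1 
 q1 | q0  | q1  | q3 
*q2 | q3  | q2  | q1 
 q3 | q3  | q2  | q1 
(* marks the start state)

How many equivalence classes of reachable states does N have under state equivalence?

3

P0 = {q1,q2,q3} | {q0}.
On input 0, block {q1,q2,q3} splits into {q2,q3} and {q1}.
Stable partition: {q2,q3} | {q0} | {q1} — 3 equivalence classes.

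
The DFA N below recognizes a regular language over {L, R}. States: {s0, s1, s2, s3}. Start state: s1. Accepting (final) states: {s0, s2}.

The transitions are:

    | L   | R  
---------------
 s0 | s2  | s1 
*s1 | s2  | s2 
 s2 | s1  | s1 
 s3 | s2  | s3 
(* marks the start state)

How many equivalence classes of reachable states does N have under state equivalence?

States {s0,s3} cannot be reached from the start state, so discard them.
Start with accepting vs non-accepting: {s2} | {s1}.
The partition is now stable with 2 blocks: {s2} | {s1}.

2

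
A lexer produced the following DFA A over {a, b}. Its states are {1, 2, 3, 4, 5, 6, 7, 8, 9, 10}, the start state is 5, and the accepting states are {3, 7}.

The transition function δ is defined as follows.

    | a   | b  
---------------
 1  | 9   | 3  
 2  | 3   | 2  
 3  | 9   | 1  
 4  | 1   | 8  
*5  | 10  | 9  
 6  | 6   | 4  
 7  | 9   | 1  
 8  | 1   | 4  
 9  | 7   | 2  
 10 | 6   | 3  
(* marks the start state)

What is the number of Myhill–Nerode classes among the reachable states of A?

All states are reachable from the start state.
Start with accepting vs non-accepting: {3,7} | {1,2,4,5,6,8,9,10}.
Split {1,2,4,5,6,8,9,10} by δ(·,a) → {1,4,5,6,8,10} and {2,9}.
Split {1,4,5,6,8,10} by δ(·,a) → {4,5,6,8,10} and {1}.
Split {4,5,6,8,10} by δ(·,a) → {5,6,10} and {4,8}.
On input b, block {5,6,10} splits into {5} and {6} and {10}.
Stable partition: {3,7} | {5} | {2,9} | {1} | {4,8} | {6} | {10} — 7 equivalence classes.

7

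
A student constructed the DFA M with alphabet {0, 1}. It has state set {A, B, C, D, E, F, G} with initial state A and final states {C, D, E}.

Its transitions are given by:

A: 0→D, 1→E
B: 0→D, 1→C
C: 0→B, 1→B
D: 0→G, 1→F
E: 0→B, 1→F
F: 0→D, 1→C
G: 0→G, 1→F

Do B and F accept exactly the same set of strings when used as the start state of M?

Yes

All states are reachable from the start state.
Initial partition by acceptance: {C,D,E} | {A,B,F,G}.
Refine {A,B,F,G} on symbol 0: members go to different blocks, giving {A,B,F} and {G}.
Refine {C,D,E} on symbol 0: members go to different blocks, giving {C,E} and {D}.
Stable partition: {C,E} | {A,B,F} | {G} | {D} — 4 equivalence classes.
B and F lie in the same block of the stable partition, so they are equivalent — no string distinguishes them.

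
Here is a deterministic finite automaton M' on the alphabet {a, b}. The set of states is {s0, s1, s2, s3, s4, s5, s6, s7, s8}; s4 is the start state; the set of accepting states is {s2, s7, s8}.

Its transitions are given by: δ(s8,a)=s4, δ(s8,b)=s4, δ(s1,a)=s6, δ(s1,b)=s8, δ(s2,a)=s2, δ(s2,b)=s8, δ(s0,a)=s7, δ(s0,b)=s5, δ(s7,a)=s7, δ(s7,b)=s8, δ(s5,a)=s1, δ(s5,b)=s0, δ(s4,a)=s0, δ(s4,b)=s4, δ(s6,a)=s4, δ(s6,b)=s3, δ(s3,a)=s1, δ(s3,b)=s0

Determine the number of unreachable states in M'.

1

Starting at s4 and following transitions, the reachable set is {s0, s1, s3, s4, s5, s6, s7, s8}. That leaves s2 unreachable — 1 in total.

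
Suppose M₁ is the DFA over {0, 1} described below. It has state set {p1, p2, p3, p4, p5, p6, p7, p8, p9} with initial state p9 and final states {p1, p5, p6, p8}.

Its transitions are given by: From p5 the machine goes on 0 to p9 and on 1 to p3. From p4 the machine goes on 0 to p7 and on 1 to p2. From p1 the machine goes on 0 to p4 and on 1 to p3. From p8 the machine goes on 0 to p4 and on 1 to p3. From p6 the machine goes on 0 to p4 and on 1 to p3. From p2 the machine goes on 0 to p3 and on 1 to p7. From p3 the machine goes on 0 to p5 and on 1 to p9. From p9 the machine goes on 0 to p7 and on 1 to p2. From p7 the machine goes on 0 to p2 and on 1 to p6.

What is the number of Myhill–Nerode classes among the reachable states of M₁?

5

First remove the unreachable states {p1,p8}; 7 states remain.
Initial partition by acceptance: {p5,p6} | {p2,p3,p4,p7,p9}.
On input 0, block {p2,p3,p4,p7,p9} splits into {p2,p4,p7,p9} and {p3}.
Split {p2,p4,p7,p9} by δ(·,0) → {p4,p7,p9} and {p2}.
Refine {p4,p7,p9} on symbol 0: members go to different blocks, giving {p4,p9} and {p7}.
Stable partition: {p5,p6} | {p4,p9} | {p3} | {p2} | {p7} — 5 equivalence classes.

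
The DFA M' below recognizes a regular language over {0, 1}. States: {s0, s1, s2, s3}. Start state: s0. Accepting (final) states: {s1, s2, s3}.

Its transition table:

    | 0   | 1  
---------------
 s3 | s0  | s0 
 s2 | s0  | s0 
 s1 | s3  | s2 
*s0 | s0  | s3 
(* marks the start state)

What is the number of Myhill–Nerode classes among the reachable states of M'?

States {s1,s2} cannot be reached from the start state, so discard them.
P0 = {s3} | {s0}.
No further refinement is possible. Final partition (2 blocks): {s3} | {s0}.

2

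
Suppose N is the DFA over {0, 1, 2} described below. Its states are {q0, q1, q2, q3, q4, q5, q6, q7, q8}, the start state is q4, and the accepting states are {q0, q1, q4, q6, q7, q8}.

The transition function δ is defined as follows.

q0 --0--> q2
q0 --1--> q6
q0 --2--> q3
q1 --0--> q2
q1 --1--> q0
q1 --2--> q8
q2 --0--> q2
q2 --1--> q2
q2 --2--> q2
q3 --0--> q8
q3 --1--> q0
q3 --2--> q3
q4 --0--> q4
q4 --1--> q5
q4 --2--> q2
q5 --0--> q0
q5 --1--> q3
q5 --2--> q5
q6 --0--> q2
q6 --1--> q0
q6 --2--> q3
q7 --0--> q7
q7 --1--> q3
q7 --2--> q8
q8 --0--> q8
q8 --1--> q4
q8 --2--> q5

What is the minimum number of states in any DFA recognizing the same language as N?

6

Reachable states from the start: {q0,q2,q3,q4,q5,q6,q8}. Unreachable: {q1,q7} — drop them.
Initial partition by acceptance: {q0,q4,q6,q8} | {q2,q3,q5}.
Split {q0,q4,q6,q8} by δ(·,0) → {q0,q6} and {q4,q8}.
Refine {q2,q3,q5} on symbol 0: members go to different blocks, giving {q2} and {q3} and {q5}.
Refine {q4,q8} on symbol 1: members go to different blocks, giving {q4} and {q8}.
No further refinement is possible. Final partition (6 blocks): {q0,q6} | {q2} | {q4} | {q3} | {q5} | {q8}.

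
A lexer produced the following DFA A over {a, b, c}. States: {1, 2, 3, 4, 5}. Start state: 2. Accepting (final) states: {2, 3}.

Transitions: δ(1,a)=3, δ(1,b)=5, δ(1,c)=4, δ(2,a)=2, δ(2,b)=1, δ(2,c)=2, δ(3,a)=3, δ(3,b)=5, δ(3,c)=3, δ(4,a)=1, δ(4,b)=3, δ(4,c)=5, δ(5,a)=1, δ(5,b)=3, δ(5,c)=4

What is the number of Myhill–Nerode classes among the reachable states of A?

Every state is reachable, so we keep all 5.
Initial partition by acceptance: {2,3} | {1,4,5}.
Split {1,4,5} by δ(·,a) → {4,5} and {1}.
Split {2,3} by δ(·,b) → {2} and {3}.
No further refinement is possible. Final partition (4 blocks): {2} | {4,5} | {1} | {3}.

4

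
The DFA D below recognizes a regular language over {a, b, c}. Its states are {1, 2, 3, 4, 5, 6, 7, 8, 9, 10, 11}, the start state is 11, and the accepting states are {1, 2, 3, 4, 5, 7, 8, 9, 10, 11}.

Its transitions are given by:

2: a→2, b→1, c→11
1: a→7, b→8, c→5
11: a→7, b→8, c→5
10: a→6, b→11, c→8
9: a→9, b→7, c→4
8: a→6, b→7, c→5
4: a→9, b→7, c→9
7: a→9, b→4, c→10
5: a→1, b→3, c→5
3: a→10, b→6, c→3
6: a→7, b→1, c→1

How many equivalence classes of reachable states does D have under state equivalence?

8

States {2} cannot be reached from the start state, so discard them.
P0 = {1,3,4,5,7,8,9,10,11} | {6}.
Split {1,3,4,5,7,8,9,10,11} by δ(·,a) → {1,3,4,5,7,9,11} and {8,10}.
Refine {1,3,4,5,7,9,11} on symbol a: members go to different blocks, giving {1,4,5,7,9,11} and {3}.
Split {1,4,5,7,9,11} by δ(·,b) → {4,7,9} and {1,11} and {5}.
On input c, block {4,7,9} splits into {4,9} and {7}.
Refine {8,10} on symbol b: members go to different blocks, giving {8} and {10}.
Stable partition: {4,9} | {6} | {8} | {3} | {1,11} | {5} | {7} | {10} — 8 equivalence classes.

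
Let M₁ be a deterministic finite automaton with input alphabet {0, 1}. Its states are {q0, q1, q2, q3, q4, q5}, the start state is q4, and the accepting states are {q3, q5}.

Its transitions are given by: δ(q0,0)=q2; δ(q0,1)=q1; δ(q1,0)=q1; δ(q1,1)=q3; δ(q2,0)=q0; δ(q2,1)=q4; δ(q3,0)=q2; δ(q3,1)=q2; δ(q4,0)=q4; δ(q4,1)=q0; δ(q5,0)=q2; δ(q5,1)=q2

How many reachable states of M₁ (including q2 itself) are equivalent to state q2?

Reachable states from the start: {q0,q1,q2,q3,q4}. Unreachable: {q5} — drop them.
P0 = {q3} | {q0,q1,q2,q4}.
On input 1, block {q0,q1,q2,q4} splits into {q0,q2,q4} and {q1}.
On input 1, block {q0,q2,q4} splits into {q2,q4} and {q0}.
Split {q2,q4} by δ(·,0) → {q2} and {q4}.
No further refinement is possible. Final partition (5 blocks): {q3} | {q2} | {q1} | {q0} | {q4}.
State q2 belongs to the block {q2}, which has 1 states.

1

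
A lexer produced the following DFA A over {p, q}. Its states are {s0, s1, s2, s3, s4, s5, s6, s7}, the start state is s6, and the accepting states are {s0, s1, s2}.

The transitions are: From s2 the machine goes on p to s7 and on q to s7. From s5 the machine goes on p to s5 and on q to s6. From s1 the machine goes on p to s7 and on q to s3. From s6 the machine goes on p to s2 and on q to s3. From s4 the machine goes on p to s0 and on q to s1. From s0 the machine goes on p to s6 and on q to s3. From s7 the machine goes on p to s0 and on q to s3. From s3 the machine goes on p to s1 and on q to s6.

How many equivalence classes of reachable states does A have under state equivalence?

First remove the unreachable states {s4,s5}; 6 states remain.
Initial partition by acceptance: {s0,s1,s2} | {s3,s6,s7}.
Stable partition: {s0,s1,s2} | {s3,s6,s7} — 2 equivalence classes.

2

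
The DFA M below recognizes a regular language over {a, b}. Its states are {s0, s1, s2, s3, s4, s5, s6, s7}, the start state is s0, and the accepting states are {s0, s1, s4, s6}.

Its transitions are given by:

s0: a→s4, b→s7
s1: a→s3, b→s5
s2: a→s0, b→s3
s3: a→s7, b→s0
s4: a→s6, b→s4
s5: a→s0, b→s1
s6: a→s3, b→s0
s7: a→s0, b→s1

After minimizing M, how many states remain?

6

Reachable states from the start: {s0,s1,s3,s4,s5,s6,s7}. Unreachable: {s2} — drop them.
Initial partition by acceptance: {s0,s1,s4,s6} | {s3,s5,s7}.
Split {s0,s1,s4,s6} by δ(·,a) → {s0,s4} and {s1,s6}.
Split {s0,s4} by δ(·,a) → {s0} and {s4}.
Refine {s3,s5,s7} on symbol a: members go to different blocks, giving {s5,s7} and {s3}.
Split {s1,s6} by δ(·,b) → {s1} and {s6}.
Stable partition: {s0} | {s5,s7} | {s1} | {s4} | {s3} | {s6} — 6 equivalence classes.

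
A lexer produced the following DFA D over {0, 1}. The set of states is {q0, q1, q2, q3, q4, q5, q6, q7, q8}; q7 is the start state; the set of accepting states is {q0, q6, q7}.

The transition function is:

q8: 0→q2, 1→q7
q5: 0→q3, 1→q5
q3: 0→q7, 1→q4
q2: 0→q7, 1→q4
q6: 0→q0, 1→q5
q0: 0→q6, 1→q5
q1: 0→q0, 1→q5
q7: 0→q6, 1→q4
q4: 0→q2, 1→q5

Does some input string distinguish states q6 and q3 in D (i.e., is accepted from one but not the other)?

Reachable states from the start: {q0,q2,q3,q4,q5,q6,q7}. Unreachable: {q1,q8} — drop them.
Start with accepting vs non-accepting: {q0,q6,q7} | {q2,q3,q4,q5}.
Split {q2,q3,q4,q5} by δ(·,0) → {q2,q3} and {q4,q5}.
The partition is now stable with 3 blocks: {q0,q6,q7} | {q2,q3} | {q4,q5}.
q6 and q3 end up in different blocks, so they are distinguishable. For instance, the string 'ε' is accepted from only q6.

Yes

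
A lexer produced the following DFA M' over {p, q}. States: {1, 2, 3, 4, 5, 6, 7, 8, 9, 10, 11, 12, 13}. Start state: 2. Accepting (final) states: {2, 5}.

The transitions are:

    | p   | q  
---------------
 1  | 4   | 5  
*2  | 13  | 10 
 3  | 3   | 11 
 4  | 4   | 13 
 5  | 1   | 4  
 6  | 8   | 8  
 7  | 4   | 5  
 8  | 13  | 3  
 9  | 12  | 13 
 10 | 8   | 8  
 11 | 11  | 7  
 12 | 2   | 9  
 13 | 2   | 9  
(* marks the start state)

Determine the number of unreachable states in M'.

BFS from 2 reaches {1, 2, 3, 4, 5, 7, 8, 9, 10, 11, 12, 13}; the 1 state(s) 6 are never visited.

1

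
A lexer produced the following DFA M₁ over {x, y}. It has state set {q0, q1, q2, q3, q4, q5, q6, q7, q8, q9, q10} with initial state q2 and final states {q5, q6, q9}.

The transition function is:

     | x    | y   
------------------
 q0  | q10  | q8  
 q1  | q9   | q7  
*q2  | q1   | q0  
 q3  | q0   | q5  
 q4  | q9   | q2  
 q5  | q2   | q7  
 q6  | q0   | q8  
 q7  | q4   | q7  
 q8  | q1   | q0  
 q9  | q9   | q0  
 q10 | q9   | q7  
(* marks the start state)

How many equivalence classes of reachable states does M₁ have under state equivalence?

3

States {q3,q5,q6} cannot be reached from the start state, so discard them.
P0 = {q9} | {q0,q1,q2,q4,q7,q8,q10}.
Refine {q0,q1,q2,q4,q7,q8,q10} on symbol x: members go to different blocks, giving {q0,q2,q7,q8} and {q1,q4,q10}.
Stable partition: {q9} | {q0,q2,q7,q8} | {q1,q4,q10} — 3 equivalence classes.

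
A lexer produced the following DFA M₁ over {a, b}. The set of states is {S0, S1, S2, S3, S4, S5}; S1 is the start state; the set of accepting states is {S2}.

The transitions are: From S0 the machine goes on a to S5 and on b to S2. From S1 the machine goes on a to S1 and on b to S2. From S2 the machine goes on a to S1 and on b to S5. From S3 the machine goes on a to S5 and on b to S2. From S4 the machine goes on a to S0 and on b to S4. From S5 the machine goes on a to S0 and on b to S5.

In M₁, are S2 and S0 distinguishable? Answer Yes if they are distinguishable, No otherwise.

First remove the unreachable states {S3,S4}; 4 states remain.
Start with accepting vs non-accepting: {S2} | {S0,S1,S5}.
Split {S0,S1,S5} by δ(·,b) → {S0,S1} and {S5}.
On input a, block {S0,S1} splits into {S0} and {S1}.
The partition is now stable with 4 blocks: {S2} | {S0} | {S5} | {S1}.
S2 and S0 end up in different blocks, so they are distinguishable. For instance, the string 'ε' is accepted from only S2.

Yes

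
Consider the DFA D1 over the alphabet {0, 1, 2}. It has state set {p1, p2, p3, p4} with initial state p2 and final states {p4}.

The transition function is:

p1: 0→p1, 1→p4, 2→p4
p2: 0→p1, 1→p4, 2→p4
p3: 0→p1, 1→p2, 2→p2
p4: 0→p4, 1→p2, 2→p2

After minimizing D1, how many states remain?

States {p3} cannot be reached from the start state, so discard them.
Initial partition by acceptance: {p4} | {p1,p2}.
The partition is now stable with 2 blocks: {p4} | {p1,p2}.

2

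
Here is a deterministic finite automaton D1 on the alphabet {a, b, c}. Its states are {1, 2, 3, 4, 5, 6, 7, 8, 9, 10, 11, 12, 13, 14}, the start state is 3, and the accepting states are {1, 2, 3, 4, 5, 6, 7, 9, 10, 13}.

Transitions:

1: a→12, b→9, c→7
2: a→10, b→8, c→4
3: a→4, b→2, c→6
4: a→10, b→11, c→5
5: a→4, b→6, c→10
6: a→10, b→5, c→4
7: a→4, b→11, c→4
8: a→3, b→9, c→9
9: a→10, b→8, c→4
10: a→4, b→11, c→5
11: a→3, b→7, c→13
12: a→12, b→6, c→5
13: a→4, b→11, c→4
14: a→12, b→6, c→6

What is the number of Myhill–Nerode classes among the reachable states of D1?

5

States {1,12,14} cannot be reached from the start state, so discard them.
Initial partition by acceptance: {2,3,4,5,6,7,9,10,13} | {8,11}.
Refine {2,3,4,5,6,7,9,10,13} on symbol b: members go to different blocks, giving {2,4,7,9,10,13} and {3,5,6}.
Refine {2,4,7,9,10,13} on symbol c: members go to different blocks, giving {2,7,9,13} and {4,10}.
Refine {3,5,6} on symbol b: members go to different blocks, giving {5,6} and {3}.
The partition is now stable with 5 blocks: {2,7,9,13} | {8,11} | {5,6} | {4,10} | {3}.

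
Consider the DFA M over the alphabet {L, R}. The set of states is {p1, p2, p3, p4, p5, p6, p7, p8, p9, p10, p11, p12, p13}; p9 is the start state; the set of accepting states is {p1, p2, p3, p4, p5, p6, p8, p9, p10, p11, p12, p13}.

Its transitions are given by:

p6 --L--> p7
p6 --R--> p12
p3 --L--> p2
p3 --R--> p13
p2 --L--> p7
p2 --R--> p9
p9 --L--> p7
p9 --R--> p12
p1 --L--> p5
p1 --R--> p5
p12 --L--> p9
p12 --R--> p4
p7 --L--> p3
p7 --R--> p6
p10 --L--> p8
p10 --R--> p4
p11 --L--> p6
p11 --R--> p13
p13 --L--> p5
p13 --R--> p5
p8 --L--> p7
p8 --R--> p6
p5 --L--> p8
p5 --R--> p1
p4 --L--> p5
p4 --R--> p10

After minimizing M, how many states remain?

Reachable states from the start: {p1,p2,p3,p4,p5,p6,p7,p8,p9,p10,p12,p13}. Unreachable: {p11} — drop them.
Initial partition by acceptance: {p1,p2,p3,p4,p5,p6,p8,p9,p10,p12,p13} | {p7}.
Split {p1,p2,p3,p4,p5,p6,p8,p9,p10,p12,p13} by δ(·,L) → {p1,p3,p4,p5,p10,p12,p13} and {p2,p6,p8,p9}.
Refine {p1,p3,p4,p5,p10,p12,p13} on symbol L: members go to different blocks, giving {p3,p5,p10,p12} and {p1,p4,p13}.
On input R, block {p2,p6,p8,p9} splits into {p2,p8} and {p6,p9}.
Split {p3,p5,p10,p12} by δ(·,L) → {p3,p5,p10} and {p12}.
Stable partition: {p3,p5,p10} | {p7} | {p2,p8} | {p1,p4,p13} | {p6,p9} | {p12} — 6 equivalence classes.

6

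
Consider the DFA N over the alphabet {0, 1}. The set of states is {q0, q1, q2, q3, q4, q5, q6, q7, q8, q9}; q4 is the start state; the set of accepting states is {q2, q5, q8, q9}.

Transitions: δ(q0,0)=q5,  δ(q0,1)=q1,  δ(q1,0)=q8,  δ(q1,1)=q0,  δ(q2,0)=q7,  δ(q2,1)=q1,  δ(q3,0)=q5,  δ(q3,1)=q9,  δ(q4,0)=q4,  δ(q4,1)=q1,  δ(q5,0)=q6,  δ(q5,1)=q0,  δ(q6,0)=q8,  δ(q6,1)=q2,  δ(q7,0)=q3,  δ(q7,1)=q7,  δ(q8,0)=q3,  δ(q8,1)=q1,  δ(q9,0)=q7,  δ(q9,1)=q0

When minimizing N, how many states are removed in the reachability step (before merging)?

0

A breadth-first search from the start state visits every state.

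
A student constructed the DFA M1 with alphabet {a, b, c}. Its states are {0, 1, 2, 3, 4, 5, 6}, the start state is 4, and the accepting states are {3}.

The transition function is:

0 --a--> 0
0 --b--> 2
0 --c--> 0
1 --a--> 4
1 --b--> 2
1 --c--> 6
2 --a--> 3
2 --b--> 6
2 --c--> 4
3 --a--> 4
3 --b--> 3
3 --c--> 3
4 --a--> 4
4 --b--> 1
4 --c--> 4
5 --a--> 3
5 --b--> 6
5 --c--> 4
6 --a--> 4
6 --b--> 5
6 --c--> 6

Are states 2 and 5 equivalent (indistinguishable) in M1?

States {0} cannot be reached from the start state, so discard them.
P0 = {3} | {1,2,4,5,6}.
Split {1,2,4,5,6} by δ(·,a) → {1,4,6} and {2,5}.
On input b, block {1,4,6} splits into {1,6} and {4}.
Stable partition: {3} | {1,6} | {2,5} | {4} — 4 equivalence classes.
2 and 5 lie in the same block of the stable partition, so they are equivalent — no string distinguishes them.

Yes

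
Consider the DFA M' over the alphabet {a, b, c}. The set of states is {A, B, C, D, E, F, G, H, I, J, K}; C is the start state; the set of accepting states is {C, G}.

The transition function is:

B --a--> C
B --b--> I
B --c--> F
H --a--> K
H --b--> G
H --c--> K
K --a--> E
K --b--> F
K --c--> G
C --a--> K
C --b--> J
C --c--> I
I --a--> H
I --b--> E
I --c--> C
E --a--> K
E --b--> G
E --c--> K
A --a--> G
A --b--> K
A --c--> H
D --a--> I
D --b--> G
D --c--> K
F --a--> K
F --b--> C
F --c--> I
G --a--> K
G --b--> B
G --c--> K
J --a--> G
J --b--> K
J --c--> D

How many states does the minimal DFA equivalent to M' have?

States {A} cannot be reached from the start state, so discard them.
Start with accepting vs non-accepting: {C,G} | {B,D,E,F,H,I,J,K}.
On input a, block {B,D,E,F,H,I,J,K} splits into {D,E,F,H,I,K} and {B,J}.
Split {D,E,F,H,I,K} by δ(·,b) → {D,E,F,H} and {I,K}.
No further refinement is possible. Final partition (4 blocks): {C,G} | {D,E,F,H} | {B,J} | {I,K}.

4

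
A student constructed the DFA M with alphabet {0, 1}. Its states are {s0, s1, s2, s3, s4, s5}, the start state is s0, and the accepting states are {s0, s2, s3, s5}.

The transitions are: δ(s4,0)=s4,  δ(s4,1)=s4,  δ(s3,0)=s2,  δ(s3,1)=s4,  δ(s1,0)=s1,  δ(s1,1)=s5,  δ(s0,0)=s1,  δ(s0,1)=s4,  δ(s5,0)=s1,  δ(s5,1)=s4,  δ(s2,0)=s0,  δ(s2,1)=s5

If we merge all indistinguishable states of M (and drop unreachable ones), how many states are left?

3

States {s2,s3} cannot be reached from the start state, so discard them.
Start with accepting vs non-accepting: {s0,s5} | {s1,s4}.
Refine {s1,s4} on symbol 1: members go to different blocks, giving {s1} and {s4}.
Stable partition: {s0,s5} | {s1} | {s4} — 3 equivalence classes.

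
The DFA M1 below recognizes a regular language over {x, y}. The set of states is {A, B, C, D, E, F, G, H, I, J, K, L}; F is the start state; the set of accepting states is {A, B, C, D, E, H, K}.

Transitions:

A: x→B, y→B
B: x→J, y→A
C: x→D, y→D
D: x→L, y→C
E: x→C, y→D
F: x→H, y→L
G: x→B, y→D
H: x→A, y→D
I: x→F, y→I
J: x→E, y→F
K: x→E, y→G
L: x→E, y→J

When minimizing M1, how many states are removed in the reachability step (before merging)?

BFS from F reaches {A, B, C, D, E, F, H, J, L}; the 3 state(s) G, I, K are never visited.

3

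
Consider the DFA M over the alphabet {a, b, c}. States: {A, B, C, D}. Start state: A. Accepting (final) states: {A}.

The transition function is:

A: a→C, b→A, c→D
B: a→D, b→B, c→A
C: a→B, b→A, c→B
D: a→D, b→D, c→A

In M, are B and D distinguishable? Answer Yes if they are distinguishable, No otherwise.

Every state is reachable, so we keep all 4.
Start with accepting vs non-accepting: {A} | {B,C,D}.
Refine {B,C,D} on symbol b: members go to different blocks, giving {B,D} and {C}.
Stable partition: {A} | {B,D} | {C} — 3 equivalence classes.
B and D lie in the same block of the stable partition, so they are equivalent — no string distinguishes them.

No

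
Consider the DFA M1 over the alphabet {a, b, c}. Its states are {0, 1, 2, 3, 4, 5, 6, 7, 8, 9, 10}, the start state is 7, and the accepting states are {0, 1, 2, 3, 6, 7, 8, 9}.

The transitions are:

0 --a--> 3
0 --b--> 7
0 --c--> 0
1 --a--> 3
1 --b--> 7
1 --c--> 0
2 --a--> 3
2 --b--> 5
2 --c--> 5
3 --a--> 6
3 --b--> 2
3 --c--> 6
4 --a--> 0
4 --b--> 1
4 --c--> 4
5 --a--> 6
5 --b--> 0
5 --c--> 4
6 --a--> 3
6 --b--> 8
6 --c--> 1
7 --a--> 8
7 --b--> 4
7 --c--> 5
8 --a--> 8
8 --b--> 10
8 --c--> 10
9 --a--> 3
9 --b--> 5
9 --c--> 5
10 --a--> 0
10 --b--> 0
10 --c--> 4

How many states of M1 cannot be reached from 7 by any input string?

BFS from 7 reaches {0, 1, 2, 3, 4, 5, 6, 7, 8, 10}; the 1 state(s) 9 are never visited.

1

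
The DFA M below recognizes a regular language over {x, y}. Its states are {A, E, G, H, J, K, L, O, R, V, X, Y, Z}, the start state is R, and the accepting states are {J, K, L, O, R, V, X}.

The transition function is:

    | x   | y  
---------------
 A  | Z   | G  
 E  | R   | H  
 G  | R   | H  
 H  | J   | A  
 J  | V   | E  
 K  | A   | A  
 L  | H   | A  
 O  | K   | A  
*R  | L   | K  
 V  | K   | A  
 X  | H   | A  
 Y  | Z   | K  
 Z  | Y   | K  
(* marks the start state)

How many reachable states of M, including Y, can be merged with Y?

States {O,X} cannot be reached from the start state, so discard them.
Initial partition by acceptance: {J,K,L,R,V} | {A,E,G,H,Y,Z}.
Split {J,K,L,R,V} by δ(·,x) → {J,R,V} and {K,L}.
Split {J,R,V} by δ(·,x) → {R,V} and {J}.
On input y, block {R,V} splits into {R} and {V}.
Refine {A,E,G,H,Y,Z} on symbol x: members go to different blocks, giving {A,Y,Z} and {E,G} and {H}.
On input y, block {A,Y,Z} splits into {Y,Z} and {A}.
On input x, block {K,L} splits into {K} and {L}.
No further refinement is possible. Final partition (9 blocks): {R} | {Y,Z} | {K} | {J} | {V} | {E,G} | {H} | {A} | {L}.
The equivalence class containing Y is {Y,Z}, of size 2.

2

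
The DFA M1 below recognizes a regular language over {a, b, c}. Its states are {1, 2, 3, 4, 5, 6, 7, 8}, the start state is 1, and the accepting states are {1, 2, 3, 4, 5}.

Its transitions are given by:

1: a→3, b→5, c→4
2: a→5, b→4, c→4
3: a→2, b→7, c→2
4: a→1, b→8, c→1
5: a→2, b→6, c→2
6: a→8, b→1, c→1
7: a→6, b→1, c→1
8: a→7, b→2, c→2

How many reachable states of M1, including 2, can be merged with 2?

All states are reachable from the start state.
P0 = {1,2,3,4,5} | {6,7,8}.
Split {1,2,3,4,5} by δ(·,b) → {3,4,5} and {1,2}.
Stable partition: {3,4,5} | {6,7,8} | {1,2} — 3 equivalence classes.
State 2 belongs to the block {1,2}, which has 2 states.

2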